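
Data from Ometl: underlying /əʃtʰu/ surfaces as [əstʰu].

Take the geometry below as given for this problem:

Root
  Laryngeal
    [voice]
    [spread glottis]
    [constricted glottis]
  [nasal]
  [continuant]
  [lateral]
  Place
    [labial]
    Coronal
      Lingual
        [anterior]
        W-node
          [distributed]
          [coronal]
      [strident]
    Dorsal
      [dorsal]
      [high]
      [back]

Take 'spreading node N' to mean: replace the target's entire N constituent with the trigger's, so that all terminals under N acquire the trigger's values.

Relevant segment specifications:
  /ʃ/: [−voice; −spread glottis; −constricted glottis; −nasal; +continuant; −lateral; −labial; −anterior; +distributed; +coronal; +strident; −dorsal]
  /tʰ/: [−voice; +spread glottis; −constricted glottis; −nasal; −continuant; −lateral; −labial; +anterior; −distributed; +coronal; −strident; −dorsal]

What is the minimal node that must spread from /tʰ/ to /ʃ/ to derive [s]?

Lingual

The alternation /ʃ/ → [s] changes [anterior], [distributed] and nothing else.
In this geometry the lowest node dominating all of them is Lingual: every daughter of Lingual dominates only a proper subset, so no lower node suffices.
If Lingual spreads, every terminal under it takes /tʰ/'s value, producing [s] as observed.
[strident] — on which /tʰ/ differs from /ʃ/ — is unchanged, so neither Coronal nor anything higher can have spread; the constituent is no larger than Lingual.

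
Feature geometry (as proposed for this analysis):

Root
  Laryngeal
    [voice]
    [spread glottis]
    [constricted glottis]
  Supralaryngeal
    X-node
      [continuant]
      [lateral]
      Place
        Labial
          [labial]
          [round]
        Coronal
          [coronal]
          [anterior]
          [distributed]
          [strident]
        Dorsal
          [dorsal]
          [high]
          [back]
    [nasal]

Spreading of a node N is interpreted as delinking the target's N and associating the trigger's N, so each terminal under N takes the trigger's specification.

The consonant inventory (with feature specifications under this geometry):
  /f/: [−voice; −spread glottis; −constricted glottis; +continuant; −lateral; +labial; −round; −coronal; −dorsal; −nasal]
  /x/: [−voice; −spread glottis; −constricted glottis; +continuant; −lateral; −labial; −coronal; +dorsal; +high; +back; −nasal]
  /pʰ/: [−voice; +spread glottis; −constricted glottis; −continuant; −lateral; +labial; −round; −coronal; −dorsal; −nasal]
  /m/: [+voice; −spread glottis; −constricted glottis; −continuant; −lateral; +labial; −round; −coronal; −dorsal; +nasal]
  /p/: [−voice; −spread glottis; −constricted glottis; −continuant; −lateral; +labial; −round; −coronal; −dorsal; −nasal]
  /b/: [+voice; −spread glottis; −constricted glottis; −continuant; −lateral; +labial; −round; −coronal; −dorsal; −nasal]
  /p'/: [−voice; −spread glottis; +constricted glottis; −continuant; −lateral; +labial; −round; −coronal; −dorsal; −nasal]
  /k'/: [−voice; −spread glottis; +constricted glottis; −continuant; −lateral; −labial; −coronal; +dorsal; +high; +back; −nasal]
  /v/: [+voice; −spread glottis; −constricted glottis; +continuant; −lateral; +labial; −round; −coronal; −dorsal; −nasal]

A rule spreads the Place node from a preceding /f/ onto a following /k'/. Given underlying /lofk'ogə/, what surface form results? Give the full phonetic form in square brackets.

The Place node dominates the terminals [labial], [round], [coronal], [anterior], [distributed], [strident], [dorsal], [high], [back].
The target acquires /f/'s values for everything under Place — [+labial], [−round], [−coronal], [−dorsal] — while keeping its own [voice], [spread glottis], [constricted glottis], ….
Among the inventory, only /p'/ has exactly this specification, giving the surface form [lofp'ogə].

[lofp'ogə]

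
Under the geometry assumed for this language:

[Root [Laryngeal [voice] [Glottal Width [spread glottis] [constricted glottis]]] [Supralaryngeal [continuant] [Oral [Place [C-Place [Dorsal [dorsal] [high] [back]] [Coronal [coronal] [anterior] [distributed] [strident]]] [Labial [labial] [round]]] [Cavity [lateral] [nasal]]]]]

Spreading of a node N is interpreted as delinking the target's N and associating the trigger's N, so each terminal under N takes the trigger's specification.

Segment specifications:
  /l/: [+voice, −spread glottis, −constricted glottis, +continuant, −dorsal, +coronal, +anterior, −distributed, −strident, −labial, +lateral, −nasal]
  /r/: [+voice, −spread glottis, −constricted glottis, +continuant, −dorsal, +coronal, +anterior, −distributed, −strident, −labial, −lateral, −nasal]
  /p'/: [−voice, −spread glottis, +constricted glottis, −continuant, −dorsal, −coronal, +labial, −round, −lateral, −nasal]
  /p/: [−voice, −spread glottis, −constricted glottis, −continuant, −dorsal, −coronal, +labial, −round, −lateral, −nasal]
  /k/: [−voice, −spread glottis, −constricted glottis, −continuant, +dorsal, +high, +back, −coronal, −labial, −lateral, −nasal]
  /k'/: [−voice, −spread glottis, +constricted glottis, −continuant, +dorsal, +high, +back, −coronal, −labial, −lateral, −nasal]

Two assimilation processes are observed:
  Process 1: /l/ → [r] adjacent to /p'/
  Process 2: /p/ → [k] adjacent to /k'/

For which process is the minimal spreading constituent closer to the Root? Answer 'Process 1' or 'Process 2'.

Process 2

In Process 1, [lateral] changes, so the minimal spreading node is [lateral] at depth 4.
Process 2: the features that change are [labial], [round], [dorsal], [high], [back]; the minimal node is Place (depth 3).
Depth 3 < depth 4; Process 2 involves the structurally higher constituent Place.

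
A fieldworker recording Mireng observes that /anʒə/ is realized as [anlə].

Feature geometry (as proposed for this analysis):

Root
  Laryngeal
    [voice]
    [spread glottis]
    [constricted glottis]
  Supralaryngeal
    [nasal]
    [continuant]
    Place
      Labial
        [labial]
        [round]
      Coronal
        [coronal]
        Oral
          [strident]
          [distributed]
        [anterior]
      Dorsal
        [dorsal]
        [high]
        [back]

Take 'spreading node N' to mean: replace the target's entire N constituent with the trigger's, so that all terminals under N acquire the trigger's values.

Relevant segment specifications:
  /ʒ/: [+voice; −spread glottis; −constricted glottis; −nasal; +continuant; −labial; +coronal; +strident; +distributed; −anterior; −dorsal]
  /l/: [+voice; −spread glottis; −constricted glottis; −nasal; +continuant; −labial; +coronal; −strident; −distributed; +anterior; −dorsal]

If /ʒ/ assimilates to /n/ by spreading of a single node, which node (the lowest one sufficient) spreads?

Comparing /ʒ/ with its surface form [l], the features that change are [anterior], [distributed], [strident].
The smallest constituent containing every changed terminal is Coronal — each of its daughters lacks at least one of the affected features.
Spreading Coronal from /n/ overwrites each of those terminals with /n/'s values, yielding exactly [l].
Features on which the two segments disagree outside Coronal, such as [nasal], [continuant], are unchanged — nothing dominating them spread, and Coronal is the minimal sufficient constituent.

Coronal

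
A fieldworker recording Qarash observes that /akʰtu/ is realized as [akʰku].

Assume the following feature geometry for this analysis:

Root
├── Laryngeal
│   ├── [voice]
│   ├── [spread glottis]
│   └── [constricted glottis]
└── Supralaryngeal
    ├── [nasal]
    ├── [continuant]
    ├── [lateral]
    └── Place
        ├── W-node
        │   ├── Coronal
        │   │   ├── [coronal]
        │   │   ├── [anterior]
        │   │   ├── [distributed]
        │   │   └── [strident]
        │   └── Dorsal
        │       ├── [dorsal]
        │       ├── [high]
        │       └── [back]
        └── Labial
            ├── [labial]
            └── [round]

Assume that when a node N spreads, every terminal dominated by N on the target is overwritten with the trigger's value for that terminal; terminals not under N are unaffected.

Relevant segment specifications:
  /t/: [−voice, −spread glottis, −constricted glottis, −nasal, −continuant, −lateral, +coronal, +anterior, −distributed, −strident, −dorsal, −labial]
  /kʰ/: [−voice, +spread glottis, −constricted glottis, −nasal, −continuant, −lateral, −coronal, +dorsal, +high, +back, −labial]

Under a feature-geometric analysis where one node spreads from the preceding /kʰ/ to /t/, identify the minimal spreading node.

W-node

Feature comparison: [coronal], [anterior], [distributed], [strident], [dorsal], [high], [back] differ between /t/ and [k]; the remaining terminals match.
In this geometry the lowest node dominating all of them is W-node: every daughter of W-node dominates only a proper subset, so no lower node suffices.
If W-node spreads, every terminal under it takes /kʰ/'s value, producing [k] as observed.
[spread glottis] stays as in /t/ although /kʰ/ differs there, so no node dominating it spread; among the remaining candidates W-node is the lowest that derives the output.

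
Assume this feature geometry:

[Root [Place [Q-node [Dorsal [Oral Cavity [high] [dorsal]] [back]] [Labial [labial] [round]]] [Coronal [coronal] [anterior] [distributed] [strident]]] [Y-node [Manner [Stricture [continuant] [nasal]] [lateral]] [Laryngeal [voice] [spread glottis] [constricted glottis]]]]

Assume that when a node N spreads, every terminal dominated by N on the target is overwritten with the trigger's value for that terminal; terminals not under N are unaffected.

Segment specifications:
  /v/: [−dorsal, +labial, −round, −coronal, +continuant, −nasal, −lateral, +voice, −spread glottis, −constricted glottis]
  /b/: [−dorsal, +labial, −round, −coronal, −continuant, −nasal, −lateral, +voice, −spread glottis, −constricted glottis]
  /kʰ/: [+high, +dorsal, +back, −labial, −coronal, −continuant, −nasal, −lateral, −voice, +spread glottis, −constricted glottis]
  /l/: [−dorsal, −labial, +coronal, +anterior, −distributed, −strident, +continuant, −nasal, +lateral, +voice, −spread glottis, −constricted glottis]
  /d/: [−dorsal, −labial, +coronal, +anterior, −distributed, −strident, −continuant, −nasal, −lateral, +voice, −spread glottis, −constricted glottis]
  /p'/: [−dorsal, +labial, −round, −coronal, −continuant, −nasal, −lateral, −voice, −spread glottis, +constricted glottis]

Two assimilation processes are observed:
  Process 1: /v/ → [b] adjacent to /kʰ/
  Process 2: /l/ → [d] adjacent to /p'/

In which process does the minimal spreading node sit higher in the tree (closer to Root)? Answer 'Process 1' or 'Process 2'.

Process 1: the feature that changes is [continuant]; the minimal node is [continuant] (depth 4).
Process 2 alters [continuant], [lateral]; the lowest common ancestor is Manner (depth 2 from Root).
Manner is closer to Root than [continuant], so Process 2 spreads the higher node.

Process 2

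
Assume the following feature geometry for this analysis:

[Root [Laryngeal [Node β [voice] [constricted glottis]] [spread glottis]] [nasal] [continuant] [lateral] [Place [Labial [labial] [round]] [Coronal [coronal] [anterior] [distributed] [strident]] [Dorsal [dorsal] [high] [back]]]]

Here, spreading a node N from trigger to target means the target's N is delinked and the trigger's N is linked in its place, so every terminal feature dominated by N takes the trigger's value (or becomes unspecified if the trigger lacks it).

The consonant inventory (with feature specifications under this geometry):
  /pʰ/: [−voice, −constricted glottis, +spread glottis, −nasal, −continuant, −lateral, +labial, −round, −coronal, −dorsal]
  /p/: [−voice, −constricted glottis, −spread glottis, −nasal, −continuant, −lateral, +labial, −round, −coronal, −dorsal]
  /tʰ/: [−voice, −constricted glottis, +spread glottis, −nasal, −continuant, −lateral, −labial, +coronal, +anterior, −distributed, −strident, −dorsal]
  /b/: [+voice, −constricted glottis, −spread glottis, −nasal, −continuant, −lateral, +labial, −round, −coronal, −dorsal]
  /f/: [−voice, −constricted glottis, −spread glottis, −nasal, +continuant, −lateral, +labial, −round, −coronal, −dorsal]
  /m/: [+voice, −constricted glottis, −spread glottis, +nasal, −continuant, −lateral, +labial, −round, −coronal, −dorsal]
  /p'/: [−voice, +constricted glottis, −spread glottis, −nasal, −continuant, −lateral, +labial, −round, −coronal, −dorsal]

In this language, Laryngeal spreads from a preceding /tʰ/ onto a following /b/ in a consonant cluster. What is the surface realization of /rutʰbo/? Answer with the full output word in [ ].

[rutʰpʰo]

The Laryngeal node dominates the terminals [voice], [constricted glottis], [spread glottis].
Spreading Laryngeal from /tʰ/ onto /b/ replaces those values with /tʰ/'s: [−voice], [−constricted glottis], [+spread glottis]. Features outside Laryngeal ([nasal], [continuant], [lateral], …) stay as in /b/.
The resulting bundle matches /pʰ/ in the inventory; substituting it for /b/ gives [rutʰpʰo].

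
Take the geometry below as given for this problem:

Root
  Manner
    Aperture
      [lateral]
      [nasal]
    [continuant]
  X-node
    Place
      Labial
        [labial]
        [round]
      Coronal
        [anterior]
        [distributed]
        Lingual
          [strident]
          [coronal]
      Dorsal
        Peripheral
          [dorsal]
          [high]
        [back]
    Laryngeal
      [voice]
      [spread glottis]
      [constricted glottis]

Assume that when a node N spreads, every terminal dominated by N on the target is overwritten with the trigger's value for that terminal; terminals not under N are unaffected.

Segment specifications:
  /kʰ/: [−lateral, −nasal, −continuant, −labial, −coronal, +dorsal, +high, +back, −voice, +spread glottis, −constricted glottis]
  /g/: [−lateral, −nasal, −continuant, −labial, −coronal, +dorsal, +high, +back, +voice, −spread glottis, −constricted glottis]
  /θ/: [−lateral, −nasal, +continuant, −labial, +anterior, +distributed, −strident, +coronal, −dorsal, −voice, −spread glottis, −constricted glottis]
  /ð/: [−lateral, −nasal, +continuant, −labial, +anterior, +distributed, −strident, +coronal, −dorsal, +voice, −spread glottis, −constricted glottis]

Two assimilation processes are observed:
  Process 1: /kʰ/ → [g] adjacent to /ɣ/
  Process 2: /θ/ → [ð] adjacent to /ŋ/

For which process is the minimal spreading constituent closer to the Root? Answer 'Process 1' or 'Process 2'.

Process 1

Process 1 alters [voice], [spread glottis]; the lowest common ancestor is Laryngeal (depth 2 from Root).
Process 2: the feature that changes is [voice]; the minimal node is [voice] (depth 3).
Laryngeal (depth 2) sits above [voice] (depth 3), making Process 1 the one with the higher spreading node.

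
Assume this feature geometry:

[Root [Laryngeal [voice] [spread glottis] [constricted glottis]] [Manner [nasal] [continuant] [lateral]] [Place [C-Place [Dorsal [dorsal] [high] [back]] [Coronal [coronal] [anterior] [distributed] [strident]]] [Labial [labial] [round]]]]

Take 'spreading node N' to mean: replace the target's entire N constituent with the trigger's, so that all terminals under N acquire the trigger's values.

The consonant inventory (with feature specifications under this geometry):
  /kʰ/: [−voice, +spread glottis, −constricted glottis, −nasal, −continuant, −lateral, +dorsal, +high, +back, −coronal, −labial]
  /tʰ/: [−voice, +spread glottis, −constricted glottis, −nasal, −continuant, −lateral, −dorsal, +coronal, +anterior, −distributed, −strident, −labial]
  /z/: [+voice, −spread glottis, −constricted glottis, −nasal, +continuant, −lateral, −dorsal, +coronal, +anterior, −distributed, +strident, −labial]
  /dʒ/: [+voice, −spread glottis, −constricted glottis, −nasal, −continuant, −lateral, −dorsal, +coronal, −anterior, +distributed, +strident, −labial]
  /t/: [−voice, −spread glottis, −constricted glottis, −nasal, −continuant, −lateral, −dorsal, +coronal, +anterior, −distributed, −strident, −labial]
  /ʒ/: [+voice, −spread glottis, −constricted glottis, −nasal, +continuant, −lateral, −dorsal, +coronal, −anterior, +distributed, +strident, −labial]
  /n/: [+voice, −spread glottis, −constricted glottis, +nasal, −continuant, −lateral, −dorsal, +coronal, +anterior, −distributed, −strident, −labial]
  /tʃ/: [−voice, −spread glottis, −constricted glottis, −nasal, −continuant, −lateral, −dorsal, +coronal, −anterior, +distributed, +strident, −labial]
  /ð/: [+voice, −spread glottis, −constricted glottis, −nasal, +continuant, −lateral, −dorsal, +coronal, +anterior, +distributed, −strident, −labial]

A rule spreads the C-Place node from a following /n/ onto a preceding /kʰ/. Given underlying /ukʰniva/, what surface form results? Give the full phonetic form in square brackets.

Terminals under C-Place in this geometry: [dorsal], [high], [back], [coronal], [anterior], [distributed], [strident].
Spreading C-Place from /n/ onto /kʰ/ replaces those values with /n/'s: [−dorsal], [+coronal], [+anterior], [−distributed], [−strident]. Features outside C-Place ([voice], [spread glottis], [constricted glottis], …) stay as in /kʰ/.
This feature bundle is that of [tʰ], so /ukʰniva/ surfaces as [utʰniva].

[utʰniva]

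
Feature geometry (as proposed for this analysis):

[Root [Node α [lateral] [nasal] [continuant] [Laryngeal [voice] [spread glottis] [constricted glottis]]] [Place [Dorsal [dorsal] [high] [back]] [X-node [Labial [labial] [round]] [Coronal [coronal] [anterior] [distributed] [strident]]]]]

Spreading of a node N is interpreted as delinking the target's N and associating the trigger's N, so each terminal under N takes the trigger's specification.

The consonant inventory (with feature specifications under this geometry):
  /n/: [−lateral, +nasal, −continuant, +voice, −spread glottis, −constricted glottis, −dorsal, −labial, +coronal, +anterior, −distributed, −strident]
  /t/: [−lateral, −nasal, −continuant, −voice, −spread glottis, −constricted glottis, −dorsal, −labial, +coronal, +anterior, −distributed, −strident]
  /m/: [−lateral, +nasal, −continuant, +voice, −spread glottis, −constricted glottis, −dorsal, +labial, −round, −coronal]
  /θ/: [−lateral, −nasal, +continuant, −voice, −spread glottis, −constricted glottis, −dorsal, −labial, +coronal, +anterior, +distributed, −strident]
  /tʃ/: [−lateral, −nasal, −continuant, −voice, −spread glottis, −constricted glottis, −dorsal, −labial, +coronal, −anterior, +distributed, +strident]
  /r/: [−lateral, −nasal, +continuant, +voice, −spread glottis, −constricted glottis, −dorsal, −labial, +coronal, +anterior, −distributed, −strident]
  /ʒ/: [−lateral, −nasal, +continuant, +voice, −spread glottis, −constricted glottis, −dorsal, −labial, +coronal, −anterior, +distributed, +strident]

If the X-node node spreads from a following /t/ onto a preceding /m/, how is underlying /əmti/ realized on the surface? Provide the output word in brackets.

X-node immediately or transitively dominates [labial], [round], [coronal], [anterior], [distributed], [strident].
After delinking /m/'s X-node and linking /t/'s, the affected terminals become [−labial], [+coronal], [+anterior], [−distributed], [−strident]; [lateral], [nasal], [continuant], … (outside X-node) are retained from /m/.
Among the inventory, only /n/ has exactly this specification, giving the surface form [ənti].

[ənti]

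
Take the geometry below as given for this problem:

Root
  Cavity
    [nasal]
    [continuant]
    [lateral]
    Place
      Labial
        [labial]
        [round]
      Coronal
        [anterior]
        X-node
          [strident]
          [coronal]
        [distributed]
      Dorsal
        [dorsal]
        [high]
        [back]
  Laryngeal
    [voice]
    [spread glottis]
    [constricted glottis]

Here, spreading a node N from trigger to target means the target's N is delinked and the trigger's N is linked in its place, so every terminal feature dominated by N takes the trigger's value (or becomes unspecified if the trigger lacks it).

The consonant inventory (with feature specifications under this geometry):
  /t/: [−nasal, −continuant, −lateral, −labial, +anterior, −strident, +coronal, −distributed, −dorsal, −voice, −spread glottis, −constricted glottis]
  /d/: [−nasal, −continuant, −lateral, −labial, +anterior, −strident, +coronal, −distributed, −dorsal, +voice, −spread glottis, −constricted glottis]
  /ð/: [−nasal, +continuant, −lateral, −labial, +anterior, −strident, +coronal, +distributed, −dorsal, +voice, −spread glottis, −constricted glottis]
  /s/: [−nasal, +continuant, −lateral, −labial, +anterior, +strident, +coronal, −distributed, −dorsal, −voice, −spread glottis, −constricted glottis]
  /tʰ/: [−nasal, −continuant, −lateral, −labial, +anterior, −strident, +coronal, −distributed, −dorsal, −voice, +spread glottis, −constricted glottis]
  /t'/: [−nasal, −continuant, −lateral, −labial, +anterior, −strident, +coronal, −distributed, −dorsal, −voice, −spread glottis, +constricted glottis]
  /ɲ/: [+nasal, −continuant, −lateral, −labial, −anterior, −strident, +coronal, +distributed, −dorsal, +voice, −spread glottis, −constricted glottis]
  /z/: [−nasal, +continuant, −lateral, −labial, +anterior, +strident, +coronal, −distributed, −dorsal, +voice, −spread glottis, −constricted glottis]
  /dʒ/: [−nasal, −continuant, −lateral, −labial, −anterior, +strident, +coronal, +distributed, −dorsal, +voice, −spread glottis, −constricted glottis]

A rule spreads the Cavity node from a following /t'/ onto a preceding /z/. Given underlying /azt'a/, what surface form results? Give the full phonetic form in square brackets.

[adt'a]

Cavity immediately or transitively dominates [nasal], [continuant], [lateral], [labial], [round], [anterior], [strident], [coronal], [distributed], [dorsal], [high], [back].
The target acquires /t'/'s values for everything under Cavity — [−nasal], [−continuant], [−lateral], [−labial], [+anterior], [−strident], [+coronal], [−distributed], [−dorsal] — while keeping its own [voice], [spread glottis], [constricted glottis].
This feature bundle is that of [d], so /azt'a/ surfaces as [adt'a].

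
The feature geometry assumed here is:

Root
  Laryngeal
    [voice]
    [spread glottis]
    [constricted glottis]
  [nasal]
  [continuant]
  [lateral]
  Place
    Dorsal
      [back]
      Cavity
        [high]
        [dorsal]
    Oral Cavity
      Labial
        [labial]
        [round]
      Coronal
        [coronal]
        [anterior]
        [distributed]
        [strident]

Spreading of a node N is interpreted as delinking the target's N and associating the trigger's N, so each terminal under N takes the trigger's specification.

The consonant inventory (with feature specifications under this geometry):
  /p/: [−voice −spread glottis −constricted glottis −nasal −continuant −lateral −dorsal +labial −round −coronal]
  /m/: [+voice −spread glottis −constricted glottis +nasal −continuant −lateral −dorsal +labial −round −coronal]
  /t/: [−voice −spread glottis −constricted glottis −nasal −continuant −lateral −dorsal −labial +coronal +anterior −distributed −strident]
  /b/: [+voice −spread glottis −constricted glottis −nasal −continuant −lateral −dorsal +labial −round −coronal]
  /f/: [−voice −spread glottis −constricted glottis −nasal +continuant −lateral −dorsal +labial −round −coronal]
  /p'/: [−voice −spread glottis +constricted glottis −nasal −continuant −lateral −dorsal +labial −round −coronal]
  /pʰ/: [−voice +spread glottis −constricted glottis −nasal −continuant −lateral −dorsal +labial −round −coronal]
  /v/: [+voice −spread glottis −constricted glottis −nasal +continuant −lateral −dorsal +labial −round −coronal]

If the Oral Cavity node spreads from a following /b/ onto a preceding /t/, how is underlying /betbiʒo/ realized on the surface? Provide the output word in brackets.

The Oral Cavity node dominates the terminals [labial], [round], [coronal], [anterior], [distributed], [strident].
The target acquires /b/'s values for everything under Oral Cavity — [+labial], [−round], [−coronal] — while keeping its own [voice], [spread glottis], [constricted glottis], ….
This feature bundle is that of [p], so /betbiʒo/ surfaces as [bepbiʒo].

[bepbiʒo]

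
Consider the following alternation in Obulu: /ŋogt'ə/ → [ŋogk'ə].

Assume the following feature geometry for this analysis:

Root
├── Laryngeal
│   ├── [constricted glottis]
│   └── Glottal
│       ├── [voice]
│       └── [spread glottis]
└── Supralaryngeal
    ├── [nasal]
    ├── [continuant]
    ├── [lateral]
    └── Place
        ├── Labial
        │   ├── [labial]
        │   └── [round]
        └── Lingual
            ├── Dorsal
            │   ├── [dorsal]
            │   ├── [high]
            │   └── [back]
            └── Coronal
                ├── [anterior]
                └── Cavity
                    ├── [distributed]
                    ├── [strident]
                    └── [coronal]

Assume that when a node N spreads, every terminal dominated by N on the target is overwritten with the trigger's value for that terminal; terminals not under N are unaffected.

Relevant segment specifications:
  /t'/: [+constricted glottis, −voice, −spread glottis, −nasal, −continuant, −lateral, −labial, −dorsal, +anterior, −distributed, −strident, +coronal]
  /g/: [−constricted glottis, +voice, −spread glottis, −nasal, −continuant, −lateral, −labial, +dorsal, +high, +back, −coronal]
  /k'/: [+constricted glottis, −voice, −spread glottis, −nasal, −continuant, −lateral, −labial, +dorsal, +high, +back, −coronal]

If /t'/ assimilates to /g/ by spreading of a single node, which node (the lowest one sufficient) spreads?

Feature comparison: [coronal], [anterior], [distributed], [strident], [dorsal], [high], [back] differ between /t'/ and [k']; the remaining terminals match.
In this geometry the lowest node dominating all of them is Lingual: every daughter of Lingual dominates only a proper subset, so no lower node suffices.
Spreading Lingual from /g/ overwrites each of those terminals with /g/'s values, yielding exactly [k'].
[constricted glottis], [voice] stay as in /t'/ although /g/ differs there, so no node dominating them spread; among the remaining candidates Lingual is the lowest that derives the output.

Lingual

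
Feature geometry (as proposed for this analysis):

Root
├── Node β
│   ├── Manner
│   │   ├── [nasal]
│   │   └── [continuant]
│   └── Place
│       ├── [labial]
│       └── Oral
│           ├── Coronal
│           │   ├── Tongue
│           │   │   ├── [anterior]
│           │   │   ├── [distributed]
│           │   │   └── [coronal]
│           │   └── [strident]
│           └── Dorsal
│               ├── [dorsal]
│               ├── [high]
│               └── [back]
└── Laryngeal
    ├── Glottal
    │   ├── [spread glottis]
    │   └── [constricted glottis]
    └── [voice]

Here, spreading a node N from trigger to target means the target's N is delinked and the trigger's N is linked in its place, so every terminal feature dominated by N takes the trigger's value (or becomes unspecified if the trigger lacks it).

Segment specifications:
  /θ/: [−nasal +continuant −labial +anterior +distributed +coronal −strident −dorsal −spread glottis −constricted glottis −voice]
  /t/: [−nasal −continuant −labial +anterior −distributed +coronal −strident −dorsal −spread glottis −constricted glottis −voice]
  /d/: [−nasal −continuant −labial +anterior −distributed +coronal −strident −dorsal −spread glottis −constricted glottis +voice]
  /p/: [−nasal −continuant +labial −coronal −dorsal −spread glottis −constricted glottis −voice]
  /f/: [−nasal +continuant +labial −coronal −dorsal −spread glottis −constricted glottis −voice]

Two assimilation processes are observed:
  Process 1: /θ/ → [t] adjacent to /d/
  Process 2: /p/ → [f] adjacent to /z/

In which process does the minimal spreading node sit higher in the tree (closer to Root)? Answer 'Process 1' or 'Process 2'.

Process 1 alters [continuant], [distributed]; the lowest common ancestor is Node β (depth 1 from Root).
Process 2 alters [continuant]; the lowest dominating node is [continuant] (depth 3 from Root).
Depth 1 < depth 3; Process 1 involves the structurally higher constituent Node β.

Process 1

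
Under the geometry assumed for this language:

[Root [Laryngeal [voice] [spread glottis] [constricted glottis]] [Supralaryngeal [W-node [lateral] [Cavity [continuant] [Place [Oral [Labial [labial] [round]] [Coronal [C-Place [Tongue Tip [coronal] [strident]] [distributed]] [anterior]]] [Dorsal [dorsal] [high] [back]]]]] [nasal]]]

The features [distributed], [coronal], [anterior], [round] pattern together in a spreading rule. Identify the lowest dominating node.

[distributed]: Root → Supralaryngeal → W-node → Cavity → Place → Oral → Coronal → C-Place → [distributed].
[coronal]: Root → Supralaryngeal → W-node → Cavity → Place → Oral → Coronal → C-Place → Tongue Tip → [coronal].
[anterior]: Root → Supralaryngeal → W-node → Cavity → Place → Oral → Coronal → [anterior].
[round]: Root → Supralaryngeal → W-node → Cavity → Place → Oral → Labial → [round].
Oral is the lowest common ancestor — every listed feature sits under it, and no single subconstituent of Oral covers them all.

Oral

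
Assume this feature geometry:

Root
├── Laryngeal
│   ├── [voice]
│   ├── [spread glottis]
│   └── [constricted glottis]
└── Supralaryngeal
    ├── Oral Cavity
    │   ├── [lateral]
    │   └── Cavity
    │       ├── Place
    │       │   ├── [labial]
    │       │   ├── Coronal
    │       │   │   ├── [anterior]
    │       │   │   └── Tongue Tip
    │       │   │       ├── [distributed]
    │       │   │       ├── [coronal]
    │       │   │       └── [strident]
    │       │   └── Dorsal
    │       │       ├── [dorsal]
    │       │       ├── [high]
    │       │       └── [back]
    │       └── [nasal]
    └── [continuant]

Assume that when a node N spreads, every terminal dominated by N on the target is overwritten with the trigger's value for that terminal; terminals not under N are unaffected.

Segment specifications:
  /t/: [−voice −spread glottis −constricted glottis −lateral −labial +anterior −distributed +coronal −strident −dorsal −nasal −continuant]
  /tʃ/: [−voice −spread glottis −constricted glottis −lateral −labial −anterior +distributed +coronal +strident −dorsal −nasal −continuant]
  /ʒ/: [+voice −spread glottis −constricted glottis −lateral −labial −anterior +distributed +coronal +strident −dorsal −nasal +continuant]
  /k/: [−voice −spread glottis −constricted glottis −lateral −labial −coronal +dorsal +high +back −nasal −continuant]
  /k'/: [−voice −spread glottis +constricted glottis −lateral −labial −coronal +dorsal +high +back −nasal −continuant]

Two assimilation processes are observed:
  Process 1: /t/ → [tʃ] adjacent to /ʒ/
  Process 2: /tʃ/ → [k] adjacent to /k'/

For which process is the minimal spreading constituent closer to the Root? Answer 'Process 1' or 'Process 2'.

Process 1 alters [anterior], [distributed], [strident]; the lowest common ancestor is Coronal (depth 5 from Root).
In Process 2, [coronal], [anterior], [distributed], [strident], [dorsal], [high], [back] change, so the minimal spreading node is Place at depth 4.
Place is closer to Root than Coronal, so Process 2 spreads the higher node.

Process 2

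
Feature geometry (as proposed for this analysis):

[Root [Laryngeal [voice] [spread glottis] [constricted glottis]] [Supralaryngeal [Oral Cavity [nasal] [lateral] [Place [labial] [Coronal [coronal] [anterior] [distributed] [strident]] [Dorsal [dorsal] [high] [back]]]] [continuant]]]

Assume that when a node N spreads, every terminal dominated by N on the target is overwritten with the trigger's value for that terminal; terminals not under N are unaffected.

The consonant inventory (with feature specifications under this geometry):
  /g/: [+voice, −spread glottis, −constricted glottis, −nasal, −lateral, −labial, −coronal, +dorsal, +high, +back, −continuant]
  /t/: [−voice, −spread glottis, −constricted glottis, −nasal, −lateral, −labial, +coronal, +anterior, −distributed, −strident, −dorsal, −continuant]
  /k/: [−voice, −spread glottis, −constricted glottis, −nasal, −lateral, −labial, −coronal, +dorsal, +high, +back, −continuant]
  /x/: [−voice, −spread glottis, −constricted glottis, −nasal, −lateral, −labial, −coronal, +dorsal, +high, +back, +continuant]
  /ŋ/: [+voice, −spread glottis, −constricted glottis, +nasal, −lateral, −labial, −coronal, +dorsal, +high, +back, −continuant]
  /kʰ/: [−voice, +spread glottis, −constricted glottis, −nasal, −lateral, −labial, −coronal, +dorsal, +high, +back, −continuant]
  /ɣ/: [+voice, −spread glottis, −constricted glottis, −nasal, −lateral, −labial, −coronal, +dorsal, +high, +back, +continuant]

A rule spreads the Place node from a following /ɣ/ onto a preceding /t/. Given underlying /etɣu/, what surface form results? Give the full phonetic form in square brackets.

[ekɣu]

Terminals under Place in this geometry: [labial], [coronal], [anterior], [distributed], [strident], [dorsal], [high], [back].
The target acquires /ɣ/'s values for everything under Place — [−labial], [−coronal], [+dorsal], [+high], [+back] — while keeping its own [voice], [spread glottis], [constricted glottis], ….
This feature bundle is that of [k], so /etɣu/ surfaces as [ekɣu].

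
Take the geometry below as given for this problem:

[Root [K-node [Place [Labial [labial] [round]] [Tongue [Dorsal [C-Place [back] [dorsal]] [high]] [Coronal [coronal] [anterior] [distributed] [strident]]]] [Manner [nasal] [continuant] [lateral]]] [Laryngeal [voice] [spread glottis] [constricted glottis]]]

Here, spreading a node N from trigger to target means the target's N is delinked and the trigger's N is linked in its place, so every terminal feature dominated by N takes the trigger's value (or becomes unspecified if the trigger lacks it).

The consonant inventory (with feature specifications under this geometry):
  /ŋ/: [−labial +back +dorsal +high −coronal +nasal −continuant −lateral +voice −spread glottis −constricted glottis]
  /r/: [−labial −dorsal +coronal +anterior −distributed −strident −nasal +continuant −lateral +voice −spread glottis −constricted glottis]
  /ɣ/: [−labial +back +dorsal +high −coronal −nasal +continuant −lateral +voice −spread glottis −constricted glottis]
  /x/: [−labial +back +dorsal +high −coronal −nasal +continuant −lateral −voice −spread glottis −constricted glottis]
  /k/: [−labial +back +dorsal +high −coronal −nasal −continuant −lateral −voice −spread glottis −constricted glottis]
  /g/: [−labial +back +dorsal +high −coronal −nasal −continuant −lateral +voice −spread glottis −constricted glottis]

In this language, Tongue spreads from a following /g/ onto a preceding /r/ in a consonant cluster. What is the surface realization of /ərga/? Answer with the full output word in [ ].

[əɣga]

The Tongue node dominates the terminals [back], [dorsal], [high], [coronal], [anterior], [distributed], [strident].
Spreading Tongue from /g/ onto /r/ replaces those values with /g/'s: [+back], [+dorsal], [+high], [−coronal]. Features outside Tongue ([labial], [nasal], [continuant], …) stay as in /r/.
Among the inventory, only /ɣ/ has exactly this specification, giving the surface form [əɣga].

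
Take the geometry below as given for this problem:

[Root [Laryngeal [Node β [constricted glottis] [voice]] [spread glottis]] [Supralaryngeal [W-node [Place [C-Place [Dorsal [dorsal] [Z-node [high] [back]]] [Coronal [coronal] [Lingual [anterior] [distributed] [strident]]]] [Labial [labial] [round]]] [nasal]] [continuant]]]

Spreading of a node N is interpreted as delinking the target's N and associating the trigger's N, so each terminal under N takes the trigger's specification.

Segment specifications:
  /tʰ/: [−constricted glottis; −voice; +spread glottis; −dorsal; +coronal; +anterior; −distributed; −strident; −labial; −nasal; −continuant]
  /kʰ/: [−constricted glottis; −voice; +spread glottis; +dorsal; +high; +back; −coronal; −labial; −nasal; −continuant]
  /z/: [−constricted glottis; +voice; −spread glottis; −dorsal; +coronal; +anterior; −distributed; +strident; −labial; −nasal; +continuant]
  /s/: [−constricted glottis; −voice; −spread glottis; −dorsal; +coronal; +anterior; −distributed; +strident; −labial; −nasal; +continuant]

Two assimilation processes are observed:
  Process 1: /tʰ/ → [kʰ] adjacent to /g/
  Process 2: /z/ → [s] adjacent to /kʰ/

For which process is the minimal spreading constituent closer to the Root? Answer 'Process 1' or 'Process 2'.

In Process 1, [coronal], [anterior], [distributed], [strident], [dorsal], [high], [back] change, so the minimal spreading node is C-Place at depth 4.
In Process 2, [voice] changes, so the minimal spreading node is [voice] at depth 3.
[voice] (depth 3) sits above C-Place (depth 4), making Process 2 the one with the higher spreading node.

Process 2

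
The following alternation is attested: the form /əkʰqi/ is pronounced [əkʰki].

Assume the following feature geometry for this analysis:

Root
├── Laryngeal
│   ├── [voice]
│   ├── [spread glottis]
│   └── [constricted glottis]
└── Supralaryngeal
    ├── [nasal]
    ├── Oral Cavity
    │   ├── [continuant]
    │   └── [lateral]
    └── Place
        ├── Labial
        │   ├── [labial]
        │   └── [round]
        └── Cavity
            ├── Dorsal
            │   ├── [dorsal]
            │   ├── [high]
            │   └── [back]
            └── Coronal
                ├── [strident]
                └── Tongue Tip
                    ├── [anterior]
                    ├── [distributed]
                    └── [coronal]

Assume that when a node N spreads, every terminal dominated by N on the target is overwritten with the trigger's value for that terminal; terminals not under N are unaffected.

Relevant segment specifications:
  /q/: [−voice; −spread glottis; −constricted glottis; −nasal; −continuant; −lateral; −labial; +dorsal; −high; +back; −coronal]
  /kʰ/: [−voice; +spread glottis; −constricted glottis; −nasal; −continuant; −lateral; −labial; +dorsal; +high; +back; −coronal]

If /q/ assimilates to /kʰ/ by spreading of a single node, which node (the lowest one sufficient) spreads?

Feature comparison: [high] differs between /q/ and [k]; the remaining terminals match.
Since just one terminal is affected and it takes /kʰ/'s value, spreading the terminal [high] alone is sufficient and minimal.
[spread glottis] stays as in /q/ although /kʰ/ differs there, so no node dominating it spread; among the remaining candidates [high] is the lowest that derives the output.

[high]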